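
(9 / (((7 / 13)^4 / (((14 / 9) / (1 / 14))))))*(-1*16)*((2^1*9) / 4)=-8225568 / 49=-167868.73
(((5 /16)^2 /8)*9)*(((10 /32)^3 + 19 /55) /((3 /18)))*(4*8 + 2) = 194384205 /23068672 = 8.43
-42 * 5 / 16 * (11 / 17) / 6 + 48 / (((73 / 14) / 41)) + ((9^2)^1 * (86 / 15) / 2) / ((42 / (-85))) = -13054039 / 138992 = -93.92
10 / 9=1.11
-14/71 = -0.20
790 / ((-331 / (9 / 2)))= -3555 / 331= -10.74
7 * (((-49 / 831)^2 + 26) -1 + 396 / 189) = 130993210 / 690561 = 189.69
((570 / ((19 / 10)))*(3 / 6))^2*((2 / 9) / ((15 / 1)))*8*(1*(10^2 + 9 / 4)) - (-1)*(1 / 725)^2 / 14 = 6019457500003 / 22076250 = 272666.67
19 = 19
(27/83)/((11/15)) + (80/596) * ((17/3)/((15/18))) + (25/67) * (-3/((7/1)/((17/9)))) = 201794066/191404059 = 1.05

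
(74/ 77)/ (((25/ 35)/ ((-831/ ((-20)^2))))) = -30747/ 11000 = -2.80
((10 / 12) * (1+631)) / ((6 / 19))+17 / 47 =705623 / 423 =1668.14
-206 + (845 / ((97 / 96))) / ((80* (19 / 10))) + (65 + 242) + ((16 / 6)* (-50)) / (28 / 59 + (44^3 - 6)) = 295923482017 / 2778615537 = 106.50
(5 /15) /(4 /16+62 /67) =268 /945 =0.28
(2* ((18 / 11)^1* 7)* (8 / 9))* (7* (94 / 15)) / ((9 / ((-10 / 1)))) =-294784 / 297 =-992.54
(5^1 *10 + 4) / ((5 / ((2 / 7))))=3.09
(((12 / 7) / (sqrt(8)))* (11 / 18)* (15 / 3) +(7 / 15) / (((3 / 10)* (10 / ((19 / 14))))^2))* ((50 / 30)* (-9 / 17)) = -275* sqrt(2) / 238 - 361 / 4284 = -1.72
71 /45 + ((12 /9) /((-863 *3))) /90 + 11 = 879224 /69903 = 12.58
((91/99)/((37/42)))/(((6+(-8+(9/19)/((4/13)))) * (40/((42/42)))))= -1729/30525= -0.06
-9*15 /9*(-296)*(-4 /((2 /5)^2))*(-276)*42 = 1286712000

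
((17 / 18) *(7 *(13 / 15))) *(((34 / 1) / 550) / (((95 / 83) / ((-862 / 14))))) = -134399161 / 7053750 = -19.05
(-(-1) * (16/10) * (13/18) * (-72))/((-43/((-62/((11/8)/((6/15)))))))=-412672/11825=-34.90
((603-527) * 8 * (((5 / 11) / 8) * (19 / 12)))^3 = 163640.12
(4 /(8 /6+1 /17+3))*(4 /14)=51 /196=0.26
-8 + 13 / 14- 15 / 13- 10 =-3317 / 182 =-18.23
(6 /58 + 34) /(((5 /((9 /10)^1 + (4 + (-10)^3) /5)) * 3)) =-653729 /1450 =-450.85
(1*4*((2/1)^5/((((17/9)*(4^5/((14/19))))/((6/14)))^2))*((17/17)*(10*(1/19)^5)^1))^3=48427561125/18510537006870790994368211443591666324209664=0.00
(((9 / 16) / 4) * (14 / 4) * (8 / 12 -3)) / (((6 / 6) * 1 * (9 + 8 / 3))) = -0.10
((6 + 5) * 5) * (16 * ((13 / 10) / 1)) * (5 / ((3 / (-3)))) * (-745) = 4261400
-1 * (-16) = 16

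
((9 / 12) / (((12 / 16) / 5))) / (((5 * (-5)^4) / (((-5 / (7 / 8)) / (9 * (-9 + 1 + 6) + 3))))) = 0.00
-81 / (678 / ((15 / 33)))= -135 / 2486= -0.05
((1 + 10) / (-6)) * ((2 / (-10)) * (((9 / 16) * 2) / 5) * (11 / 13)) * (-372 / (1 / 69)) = -2329371 / 1300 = -1791.82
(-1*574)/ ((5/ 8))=-4592/ 5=-918.40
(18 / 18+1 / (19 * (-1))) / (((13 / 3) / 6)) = 324 / 247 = 1.31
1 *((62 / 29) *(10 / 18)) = 310 / 261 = 1.19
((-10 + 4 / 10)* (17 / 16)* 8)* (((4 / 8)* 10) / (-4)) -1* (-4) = 106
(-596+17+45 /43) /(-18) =4142 /129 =32.11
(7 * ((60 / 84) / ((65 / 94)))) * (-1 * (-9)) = 846 / 13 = 65.08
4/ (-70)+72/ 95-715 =-475009/ 665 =-714.30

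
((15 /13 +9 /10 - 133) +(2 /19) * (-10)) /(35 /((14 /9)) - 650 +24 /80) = 0.21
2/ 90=1/ 45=0.02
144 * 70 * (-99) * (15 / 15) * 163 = -162660960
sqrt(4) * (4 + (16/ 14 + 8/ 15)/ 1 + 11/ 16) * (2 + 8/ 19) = 245893/ 7980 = 30.81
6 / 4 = 3 / 2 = 1.50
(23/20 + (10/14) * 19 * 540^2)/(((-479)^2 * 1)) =554040161/32121740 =17.25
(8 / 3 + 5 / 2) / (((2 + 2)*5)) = 31 / 120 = 0.26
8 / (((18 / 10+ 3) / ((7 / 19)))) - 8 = -421 / 57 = -7.39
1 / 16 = 0.06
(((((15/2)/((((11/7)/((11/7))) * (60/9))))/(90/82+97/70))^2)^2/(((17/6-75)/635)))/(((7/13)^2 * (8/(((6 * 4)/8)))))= -548383654402951696875/1143970665672828470272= -0.48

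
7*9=63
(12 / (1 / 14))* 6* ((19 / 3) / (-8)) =-798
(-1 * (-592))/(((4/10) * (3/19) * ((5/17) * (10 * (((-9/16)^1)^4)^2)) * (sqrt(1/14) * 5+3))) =2874432632651776/21738594105 - 205316616617984 * sqrt(14)/13043156463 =73328.50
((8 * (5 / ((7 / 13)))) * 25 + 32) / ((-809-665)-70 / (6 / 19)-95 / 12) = -158688 / 143101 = -1.11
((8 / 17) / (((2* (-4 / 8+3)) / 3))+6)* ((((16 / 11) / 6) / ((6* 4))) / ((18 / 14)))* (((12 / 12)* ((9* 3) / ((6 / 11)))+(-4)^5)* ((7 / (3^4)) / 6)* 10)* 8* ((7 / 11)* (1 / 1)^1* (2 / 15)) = -951953968 / 202439655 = -4.70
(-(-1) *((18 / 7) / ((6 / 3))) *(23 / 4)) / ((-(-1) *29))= 207 / 812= 0.25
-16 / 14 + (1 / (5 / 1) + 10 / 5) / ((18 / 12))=34 / 105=0.32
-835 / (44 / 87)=-1651.02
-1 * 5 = -5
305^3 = 28372625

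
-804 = -804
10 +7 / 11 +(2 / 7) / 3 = 2479 / 231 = 10.73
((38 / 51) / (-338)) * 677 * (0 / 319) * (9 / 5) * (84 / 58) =0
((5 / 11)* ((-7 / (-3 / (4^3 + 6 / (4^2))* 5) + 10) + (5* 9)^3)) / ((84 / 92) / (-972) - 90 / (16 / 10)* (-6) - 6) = 6793618905 / 54347282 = 125.00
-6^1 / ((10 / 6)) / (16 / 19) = -171 / 40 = -4.28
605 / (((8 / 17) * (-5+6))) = 10285 / 8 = 1285.62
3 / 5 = 0.60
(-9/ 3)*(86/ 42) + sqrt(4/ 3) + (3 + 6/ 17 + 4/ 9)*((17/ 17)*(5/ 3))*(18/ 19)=-997/ 6783 + 2*sqrt(3)/ 3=1.01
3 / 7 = 0.43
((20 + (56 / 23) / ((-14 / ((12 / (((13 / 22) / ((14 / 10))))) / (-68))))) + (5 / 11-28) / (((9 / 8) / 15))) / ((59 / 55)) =-97064972 / 299897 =-323.66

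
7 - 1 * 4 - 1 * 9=-6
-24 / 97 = -0.25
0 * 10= 0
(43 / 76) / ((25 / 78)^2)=65403 / 11875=5.51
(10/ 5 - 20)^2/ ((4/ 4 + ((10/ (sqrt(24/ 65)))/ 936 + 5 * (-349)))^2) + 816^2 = 164506697072640 * sqrt(390)/ 1512533886937612069715209 + 1007129763981853482425201084160/ 1512533886937612069715209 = 665856.00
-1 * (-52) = 52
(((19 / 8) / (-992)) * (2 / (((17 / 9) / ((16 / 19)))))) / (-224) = 9 / 944384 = 0.00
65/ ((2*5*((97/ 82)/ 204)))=108732/ 97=1120.95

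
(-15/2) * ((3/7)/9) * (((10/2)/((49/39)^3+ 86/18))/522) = -164775/325662344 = -0.00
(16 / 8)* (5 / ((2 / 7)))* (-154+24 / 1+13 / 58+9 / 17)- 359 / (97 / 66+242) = -71695842639 / 15844034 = -4525.10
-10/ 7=-1.43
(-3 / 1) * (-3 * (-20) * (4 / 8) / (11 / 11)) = -90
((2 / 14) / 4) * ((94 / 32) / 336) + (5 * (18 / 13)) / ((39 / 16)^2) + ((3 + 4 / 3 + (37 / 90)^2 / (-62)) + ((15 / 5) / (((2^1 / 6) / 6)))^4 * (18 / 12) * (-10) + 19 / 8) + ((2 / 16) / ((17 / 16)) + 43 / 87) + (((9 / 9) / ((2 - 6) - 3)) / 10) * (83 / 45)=-435136990562267367576701 / 3411612792806400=-127545831.54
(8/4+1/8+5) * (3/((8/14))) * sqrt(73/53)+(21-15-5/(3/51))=-79+1197 * sqrt(3869)/1696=-35.10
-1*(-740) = 740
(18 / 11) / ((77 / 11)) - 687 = -52881 / 77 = -686.77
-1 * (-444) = 444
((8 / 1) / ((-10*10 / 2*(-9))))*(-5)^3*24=-160 / 3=-53.33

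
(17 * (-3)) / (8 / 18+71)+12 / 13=1749 / 8359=0.21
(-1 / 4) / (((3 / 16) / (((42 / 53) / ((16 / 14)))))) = -0.92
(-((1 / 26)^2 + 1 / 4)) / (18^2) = -85 / 109512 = -0.00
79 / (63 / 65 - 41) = -5135 / 2602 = -1.97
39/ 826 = 0.05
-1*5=-5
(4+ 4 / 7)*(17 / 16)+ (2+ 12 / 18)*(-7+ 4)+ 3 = -1 / 7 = -0.14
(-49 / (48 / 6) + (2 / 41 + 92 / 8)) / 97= 1779 / 31816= 0.06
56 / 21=8 / 3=2.67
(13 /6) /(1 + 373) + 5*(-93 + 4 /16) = -520321 /1122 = -463.74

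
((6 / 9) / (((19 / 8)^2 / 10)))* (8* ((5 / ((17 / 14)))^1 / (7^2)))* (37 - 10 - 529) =-51404800 / 128877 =-398.87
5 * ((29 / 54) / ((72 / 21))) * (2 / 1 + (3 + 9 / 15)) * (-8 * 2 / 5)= -5684 / 405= -14.03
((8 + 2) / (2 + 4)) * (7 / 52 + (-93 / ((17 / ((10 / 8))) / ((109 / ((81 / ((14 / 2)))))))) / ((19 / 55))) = -105623035 / 340119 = -310.55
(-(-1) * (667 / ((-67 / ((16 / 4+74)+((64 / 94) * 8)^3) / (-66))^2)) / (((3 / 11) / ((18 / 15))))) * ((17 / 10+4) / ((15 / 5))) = 15030051808432519382832 / 48387897611881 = 310615929.81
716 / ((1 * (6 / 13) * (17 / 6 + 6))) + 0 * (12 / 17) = 9308 / 53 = 175.62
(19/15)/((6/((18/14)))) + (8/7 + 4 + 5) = 729/70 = 10.41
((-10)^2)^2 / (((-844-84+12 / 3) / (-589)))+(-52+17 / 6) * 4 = 475690 / 77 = 6177.79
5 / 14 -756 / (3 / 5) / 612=-405 / 238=-1.70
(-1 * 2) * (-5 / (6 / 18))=30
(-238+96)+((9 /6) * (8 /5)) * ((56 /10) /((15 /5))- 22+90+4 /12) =26.48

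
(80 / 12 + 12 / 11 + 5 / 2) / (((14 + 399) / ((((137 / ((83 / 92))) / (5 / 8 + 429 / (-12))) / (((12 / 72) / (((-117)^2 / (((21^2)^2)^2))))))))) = -11536491616 / 49476217278350709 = -0.00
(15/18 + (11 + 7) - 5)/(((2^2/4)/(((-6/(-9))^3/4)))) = 83/81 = 1.02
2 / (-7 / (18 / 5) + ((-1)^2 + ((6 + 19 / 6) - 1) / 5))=90 / 31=2.90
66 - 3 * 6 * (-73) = 1380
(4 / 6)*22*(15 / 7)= 220 / 7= 31.43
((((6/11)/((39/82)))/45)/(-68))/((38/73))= -2993/4157010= -0.00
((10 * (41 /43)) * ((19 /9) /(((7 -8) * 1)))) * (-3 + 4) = -7790 /387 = -20.13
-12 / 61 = -0.20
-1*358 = -358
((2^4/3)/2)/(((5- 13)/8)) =-8/3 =-2.67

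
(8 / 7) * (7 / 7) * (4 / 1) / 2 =16 / 7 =2.29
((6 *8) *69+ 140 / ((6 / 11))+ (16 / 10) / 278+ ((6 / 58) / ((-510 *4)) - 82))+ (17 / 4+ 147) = 29915508761 / 8223240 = 3637.92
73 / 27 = 2.70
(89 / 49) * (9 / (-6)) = -267 / 98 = -2.72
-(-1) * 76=76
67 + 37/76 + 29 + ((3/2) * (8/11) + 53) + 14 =137587/836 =164.58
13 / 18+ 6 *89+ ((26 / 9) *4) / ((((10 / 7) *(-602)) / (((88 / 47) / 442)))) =551143483 / 1030710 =534.72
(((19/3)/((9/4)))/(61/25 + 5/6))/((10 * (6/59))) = 11210/13257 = 0.85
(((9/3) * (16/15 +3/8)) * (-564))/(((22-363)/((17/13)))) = 414681/44330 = 9.35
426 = 426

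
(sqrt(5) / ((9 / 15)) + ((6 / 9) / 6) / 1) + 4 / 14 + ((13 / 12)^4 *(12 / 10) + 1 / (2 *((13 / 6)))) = 3585931 / 1572480 + 5 *sqrt(5) / 3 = 6.01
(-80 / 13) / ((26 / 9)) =-360 / 169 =-2.13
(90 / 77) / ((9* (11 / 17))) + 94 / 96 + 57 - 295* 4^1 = -45608719 / 40656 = -1121.82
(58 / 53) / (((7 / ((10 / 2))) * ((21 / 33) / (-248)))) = -304.63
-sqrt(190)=-13.78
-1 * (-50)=50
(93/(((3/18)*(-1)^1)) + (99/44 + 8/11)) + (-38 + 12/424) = -1382863/2332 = -592.99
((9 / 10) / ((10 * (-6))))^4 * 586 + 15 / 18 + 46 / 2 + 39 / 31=1866802207169 / 74400000000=25.09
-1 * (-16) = 16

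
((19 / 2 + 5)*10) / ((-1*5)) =-29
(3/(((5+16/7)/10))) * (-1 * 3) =-210/17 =-12.35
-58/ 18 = -29/ 9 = -3.22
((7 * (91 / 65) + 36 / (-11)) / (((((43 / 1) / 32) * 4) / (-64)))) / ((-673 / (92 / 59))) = 16910336 / 93907055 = 0.18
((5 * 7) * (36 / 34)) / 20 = 63 / 34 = 1.85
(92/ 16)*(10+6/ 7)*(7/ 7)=62.43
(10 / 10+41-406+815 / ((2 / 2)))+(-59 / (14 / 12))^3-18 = -44213345 / 343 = -128901.88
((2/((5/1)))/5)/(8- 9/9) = 2/175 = 0.01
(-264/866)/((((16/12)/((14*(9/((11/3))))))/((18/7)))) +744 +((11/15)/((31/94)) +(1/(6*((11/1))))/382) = 1228501678243/1692103380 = 726.02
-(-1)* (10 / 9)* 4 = 40 / 9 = 4.44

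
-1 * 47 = -47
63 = 63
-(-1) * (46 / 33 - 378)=-12428 / 33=-376.61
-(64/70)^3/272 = -0.00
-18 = -18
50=50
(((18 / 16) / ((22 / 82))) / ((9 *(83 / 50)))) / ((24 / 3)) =1025 / 29216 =0.04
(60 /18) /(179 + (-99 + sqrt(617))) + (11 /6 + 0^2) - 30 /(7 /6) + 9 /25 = -142542751 /6072150 - 10 * sqrt(617) /17349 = -23.49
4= 4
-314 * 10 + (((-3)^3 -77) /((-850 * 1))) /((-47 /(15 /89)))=-1116442856 /355555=-3140.00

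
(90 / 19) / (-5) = -18 / 19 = -0.95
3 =3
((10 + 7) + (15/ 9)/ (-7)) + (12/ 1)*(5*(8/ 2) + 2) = 5896/ 21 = 280.76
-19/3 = -6.33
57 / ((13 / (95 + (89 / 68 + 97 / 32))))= 236949 / 544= 435.57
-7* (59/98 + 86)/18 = -943/28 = -33.68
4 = 4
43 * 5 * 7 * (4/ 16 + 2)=13545/ 4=3386.25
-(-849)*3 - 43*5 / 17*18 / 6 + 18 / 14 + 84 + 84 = 318723 / 119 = 2678.34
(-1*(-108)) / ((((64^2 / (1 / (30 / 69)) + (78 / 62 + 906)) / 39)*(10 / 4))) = 6006312 / 9583175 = 0.63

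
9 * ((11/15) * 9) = 297/5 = 59.40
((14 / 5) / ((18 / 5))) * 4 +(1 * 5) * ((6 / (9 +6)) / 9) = 3.33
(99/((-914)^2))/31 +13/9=336665479/233075484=1.44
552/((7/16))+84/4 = 1282.71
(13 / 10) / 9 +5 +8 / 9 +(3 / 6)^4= 1463 / 240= 6.10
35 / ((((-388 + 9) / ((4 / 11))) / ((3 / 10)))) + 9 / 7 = 37227 / 29183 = 1.28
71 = 71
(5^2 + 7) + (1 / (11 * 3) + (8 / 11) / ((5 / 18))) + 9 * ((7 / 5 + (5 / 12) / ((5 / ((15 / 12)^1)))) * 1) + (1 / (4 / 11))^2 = 18397 / 330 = 55.75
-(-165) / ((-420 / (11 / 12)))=-121 / 336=-0.36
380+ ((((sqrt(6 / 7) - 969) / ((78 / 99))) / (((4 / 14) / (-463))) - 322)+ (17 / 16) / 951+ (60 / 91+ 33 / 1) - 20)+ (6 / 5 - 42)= 1061423436967 / 532560 - 15279*sqrt(42) / 52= 1991154.66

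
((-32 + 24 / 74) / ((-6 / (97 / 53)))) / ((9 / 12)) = 227368 / 17649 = 12.88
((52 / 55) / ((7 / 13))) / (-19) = -676 / 7315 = -0.09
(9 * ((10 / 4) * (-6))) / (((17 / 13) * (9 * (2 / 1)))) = -195 / 34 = -5.74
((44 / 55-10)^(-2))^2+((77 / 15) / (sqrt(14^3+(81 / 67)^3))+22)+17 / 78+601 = 5159 *sqrt(55330282571) / 12387376695+108826831183 / 174620784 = 623.32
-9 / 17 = -0.53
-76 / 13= -5.85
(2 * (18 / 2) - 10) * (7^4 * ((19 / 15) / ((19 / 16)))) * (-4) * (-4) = 4917248 / 15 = 327816.53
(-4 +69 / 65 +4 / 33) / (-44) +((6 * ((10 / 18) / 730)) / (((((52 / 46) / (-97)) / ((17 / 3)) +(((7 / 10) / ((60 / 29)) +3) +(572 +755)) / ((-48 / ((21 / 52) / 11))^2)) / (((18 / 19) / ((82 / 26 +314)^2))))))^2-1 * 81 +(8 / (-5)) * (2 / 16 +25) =-37731312129740959289634061133883627750735661234774397 / 311479006858436791250457352549006783716963070490220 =-121.14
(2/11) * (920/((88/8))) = 1840/121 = 15.21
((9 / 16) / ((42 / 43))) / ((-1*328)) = -129 / 73472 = -0.00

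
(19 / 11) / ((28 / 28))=19 / 11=1.73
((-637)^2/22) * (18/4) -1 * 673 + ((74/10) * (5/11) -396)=3605033/44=81932.57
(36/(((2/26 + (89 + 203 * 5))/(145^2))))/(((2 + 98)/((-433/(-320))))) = 9.28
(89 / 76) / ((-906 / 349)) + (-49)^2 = 165292195 / 68856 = 2400.55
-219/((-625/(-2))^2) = -876/390625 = -0.00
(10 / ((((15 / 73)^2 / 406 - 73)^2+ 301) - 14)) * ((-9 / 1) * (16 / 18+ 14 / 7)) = -93621049069520 / 2022209192720457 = -0.05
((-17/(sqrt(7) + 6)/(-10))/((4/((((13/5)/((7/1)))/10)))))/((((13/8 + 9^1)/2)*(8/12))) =117/126875 - 39*sqrt(7)/253750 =0.00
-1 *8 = -8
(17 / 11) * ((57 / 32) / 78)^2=6137 / 7614464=0.00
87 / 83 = 1.05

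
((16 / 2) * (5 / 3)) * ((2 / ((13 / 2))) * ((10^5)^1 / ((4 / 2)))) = 8000000 / 39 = 205128.21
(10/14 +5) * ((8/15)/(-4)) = -16/21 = -0.76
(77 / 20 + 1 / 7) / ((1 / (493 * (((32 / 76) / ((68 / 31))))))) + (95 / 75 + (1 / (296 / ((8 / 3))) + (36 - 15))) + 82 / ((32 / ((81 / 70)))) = 317377911 / 787360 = 403.09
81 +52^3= 140689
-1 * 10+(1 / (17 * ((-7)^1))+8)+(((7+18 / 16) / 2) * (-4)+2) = -7739 / 476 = -16.26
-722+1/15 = -10829/15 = -721.93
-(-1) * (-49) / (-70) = 7 / 10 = 0.70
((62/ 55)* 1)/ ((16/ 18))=279/ 220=1.27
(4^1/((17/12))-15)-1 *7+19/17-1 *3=-358/17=-21.06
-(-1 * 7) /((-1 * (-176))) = 7 /176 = 0.04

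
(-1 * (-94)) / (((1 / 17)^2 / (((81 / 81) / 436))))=13583 / 218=62.31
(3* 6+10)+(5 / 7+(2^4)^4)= 458953 / 7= 65564.71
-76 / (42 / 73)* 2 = -5548 / 21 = -264.19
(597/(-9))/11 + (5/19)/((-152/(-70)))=-5.91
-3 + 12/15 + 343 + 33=1869/5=373.80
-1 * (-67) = 67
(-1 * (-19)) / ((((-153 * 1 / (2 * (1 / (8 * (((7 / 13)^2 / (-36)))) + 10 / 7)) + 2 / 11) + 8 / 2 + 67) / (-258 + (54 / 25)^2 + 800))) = 49307357957 / 363684375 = 135.58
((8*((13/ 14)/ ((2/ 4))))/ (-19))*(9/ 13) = -72/ 133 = -0.54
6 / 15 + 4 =22 / 5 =4.40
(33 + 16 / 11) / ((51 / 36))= 4548 / 187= 24.32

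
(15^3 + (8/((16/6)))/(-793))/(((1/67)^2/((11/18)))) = 22026095498/2379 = 9258552.12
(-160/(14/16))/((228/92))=-73.78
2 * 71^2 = 10082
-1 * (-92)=92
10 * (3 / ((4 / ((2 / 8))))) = 15 / 8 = 1.88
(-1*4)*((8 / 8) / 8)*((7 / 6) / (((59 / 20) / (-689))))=24115 / 177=136.24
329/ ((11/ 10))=3290/ 11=299.09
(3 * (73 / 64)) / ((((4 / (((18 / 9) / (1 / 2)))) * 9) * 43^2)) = 73 / 355008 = 0.00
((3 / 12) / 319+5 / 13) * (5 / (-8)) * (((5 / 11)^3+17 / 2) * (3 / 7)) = -2193789915 / 2472806336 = -0.89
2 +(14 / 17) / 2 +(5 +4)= 194 / 17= 11.41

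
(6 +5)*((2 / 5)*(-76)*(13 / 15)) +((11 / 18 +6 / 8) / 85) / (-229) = -1015419221 / 3503700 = -289.81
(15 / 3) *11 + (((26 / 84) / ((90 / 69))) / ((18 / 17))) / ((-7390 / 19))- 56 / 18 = 8696751023 / 167605200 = 51.89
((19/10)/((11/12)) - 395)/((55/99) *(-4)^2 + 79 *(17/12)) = -777996/239195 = -3.25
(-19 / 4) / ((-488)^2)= -0.00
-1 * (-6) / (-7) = -6 / 7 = -0.86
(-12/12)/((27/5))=-5/27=-0.19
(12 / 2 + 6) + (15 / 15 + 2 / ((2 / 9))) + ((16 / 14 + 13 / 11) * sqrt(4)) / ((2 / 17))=4737 / 77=61.52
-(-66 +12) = 54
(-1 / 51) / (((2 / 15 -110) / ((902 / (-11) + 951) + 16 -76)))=4045 / 28016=0.14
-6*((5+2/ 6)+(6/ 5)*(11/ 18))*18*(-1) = 3276/ 5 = 655.20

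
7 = 7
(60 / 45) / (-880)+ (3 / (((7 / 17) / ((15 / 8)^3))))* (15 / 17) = 42.37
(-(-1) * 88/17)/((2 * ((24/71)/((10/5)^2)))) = 1562/51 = 30.63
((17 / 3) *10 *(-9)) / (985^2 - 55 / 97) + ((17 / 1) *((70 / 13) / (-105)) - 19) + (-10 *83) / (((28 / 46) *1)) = -1383.44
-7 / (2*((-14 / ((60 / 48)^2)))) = 25 / 64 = 0.39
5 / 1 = 5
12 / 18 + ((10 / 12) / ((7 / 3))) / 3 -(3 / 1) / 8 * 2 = 1 / 28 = 0.04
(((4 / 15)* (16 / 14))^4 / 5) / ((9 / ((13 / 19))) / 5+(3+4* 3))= 6815744 / 69648508125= 0.00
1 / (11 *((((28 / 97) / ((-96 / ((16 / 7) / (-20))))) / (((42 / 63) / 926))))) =970 / 5093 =0.19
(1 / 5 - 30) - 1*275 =-304.80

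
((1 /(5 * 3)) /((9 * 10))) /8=1 /10800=0.00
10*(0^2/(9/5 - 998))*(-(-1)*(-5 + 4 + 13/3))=0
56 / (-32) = -7 / 4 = -1.75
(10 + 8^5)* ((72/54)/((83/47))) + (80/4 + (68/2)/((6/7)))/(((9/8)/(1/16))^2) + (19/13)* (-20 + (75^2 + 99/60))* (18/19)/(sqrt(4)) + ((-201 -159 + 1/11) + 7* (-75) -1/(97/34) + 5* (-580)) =69506015485733/2797641990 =24844.50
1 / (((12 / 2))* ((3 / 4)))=2 / 9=0.22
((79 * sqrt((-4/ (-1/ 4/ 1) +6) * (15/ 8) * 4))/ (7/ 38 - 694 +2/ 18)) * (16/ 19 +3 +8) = -17.32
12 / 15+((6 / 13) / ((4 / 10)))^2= 1801 / 845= 2.13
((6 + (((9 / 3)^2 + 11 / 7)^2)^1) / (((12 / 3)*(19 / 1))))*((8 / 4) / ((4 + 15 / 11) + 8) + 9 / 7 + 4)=2305115 / 273714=8.42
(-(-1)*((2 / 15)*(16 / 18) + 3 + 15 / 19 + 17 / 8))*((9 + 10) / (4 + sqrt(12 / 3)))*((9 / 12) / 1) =14.33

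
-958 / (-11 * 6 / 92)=44068 / 33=1335.39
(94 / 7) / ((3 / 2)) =8.95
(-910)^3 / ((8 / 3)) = -282589125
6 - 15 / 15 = 5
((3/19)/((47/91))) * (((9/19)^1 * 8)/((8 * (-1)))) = -2457/16967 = -0.14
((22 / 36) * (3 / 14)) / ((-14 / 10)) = -55 / 588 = -0.09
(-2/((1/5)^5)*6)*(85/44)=-796875/11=-72443.18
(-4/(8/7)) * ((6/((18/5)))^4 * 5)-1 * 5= -22685/162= -140.03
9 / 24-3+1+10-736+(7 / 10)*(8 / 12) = -87259 / 120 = -727.16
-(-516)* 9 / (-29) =-4644 / 29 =-160.14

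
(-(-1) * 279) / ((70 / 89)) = 24831 / 70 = 354.73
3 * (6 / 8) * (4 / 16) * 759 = 6831 / 16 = 426.94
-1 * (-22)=22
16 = 16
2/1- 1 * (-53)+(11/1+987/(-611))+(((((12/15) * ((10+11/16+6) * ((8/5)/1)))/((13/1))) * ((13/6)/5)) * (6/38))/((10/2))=9942846/154375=64.41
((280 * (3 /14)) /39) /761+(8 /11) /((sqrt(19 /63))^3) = 20 /9893+1512 * sqrt(133) /3971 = 4.39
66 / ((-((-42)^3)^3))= 11 / 67778563974912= 0.00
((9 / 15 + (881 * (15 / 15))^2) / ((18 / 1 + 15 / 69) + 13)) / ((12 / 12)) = 44629292 / 1795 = 24863.12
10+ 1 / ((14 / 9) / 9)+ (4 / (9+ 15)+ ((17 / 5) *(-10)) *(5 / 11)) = 115 / 231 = 0.50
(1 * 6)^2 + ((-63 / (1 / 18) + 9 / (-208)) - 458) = -1556.04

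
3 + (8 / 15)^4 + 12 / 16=775759 / 202500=3.83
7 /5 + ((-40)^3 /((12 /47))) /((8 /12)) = -1879993 /5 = -375998.60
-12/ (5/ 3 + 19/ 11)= -99/ 28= -3.54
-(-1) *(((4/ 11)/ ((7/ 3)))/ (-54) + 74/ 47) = 51188/ 32571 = 1.57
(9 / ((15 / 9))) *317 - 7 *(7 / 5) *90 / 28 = 16803 / 10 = 1680.30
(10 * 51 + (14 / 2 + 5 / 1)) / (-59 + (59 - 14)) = -261 / 7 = -37.29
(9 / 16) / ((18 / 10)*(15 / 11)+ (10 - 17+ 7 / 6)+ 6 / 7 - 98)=-2079 / 371528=-0.01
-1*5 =-5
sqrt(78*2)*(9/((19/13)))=234*sqrt(39)/19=76.91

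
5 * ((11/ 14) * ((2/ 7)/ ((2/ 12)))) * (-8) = -2640/ 49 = -53.88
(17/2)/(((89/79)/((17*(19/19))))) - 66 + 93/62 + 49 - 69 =3895/89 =43.76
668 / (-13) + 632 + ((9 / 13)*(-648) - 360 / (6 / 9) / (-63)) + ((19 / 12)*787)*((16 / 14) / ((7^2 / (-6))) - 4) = -5018.14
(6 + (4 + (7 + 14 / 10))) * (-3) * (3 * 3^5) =-201204 / 5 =-40240.80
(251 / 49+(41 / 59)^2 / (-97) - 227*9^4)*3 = -73924346668299 / 16545193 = -4468025.65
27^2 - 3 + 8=734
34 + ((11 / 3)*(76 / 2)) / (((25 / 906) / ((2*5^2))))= 252506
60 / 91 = 0.66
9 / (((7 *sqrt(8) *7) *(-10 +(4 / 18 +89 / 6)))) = 81 *sqrt(2) / 8918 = 0.01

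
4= 4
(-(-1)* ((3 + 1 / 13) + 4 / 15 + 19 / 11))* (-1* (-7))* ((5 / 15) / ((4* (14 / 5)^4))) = 1359625 / 28252224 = 0.05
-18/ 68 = -9/ 34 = -0.26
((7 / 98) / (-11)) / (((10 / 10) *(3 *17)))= -1 / 7854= -0.00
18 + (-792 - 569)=-1343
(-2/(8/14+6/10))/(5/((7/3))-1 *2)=-490/41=-11.95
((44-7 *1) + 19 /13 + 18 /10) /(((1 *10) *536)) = 2617 /348400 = 0.01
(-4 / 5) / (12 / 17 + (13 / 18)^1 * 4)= -306 / 1375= -0.22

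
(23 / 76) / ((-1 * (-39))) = 23 / 2964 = 0.01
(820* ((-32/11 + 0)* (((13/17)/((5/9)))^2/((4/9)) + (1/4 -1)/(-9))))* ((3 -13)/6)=494398336/28611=17280.01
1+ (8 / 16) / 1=1.50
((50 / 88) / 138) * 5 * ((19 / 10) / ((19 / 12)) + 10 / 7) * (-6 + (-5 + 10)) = -0.05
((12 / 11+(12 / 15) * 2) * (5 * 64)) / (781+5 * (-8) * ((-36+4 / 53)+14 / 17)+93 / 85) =21335680 / 54166937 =0.39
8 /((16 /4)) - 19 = -17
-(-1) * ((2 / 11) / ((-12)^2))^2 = 1 / 627264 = 0.00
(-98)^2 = 9604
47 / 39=1.21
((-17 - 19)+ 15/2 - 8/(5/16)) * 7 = -3787/10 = -378.70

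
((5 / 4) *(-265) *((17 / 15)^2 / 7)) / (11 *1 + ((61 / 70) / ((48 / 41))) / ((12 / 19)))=-4.99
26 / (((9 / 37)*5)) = 962 / 45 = 21.38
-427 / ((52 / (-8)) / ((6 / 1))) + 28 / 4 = 5215 / 13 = 401.15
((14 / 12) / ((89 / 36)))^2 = 1764 / 7921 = 0.22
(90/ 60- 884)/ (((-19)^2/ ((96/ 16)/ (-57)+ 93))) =-3115225/ 13718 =-227.09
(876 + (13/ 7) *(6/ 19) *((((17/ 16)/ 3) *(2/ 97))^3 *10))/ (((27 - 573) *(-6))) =122496429497713/ 458103084461568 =0.27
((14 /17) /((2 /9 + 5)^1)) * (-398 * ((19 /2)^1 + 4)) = -676998 /799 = -847.31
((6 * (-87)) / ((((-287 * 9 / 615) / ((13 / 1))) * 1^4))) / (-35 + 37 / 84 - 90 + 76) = -135720 / 4079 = -33.27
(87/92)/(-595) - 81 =-4434027/54740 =-81.00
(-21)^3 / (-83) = 9261 / 83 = 111.58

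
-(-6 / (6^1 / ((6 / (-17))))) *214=-1284 / 17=-75.53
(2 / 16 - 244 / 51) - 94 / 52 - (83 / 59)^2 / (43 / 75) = -7874720783 / 793918632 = -9.92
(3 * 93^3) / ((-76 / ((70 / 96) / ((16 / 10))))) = -140762475 / 9728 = -14469.83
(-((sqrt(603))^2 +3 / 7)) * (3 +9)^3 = -7299072 / 7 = -1042724.57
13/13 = 1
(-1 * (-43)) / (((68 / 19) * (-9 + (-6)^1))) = -817 / 1020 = -0.80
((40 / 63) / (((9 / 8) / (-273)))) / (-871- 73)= 260 / 1593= 0.16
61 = 61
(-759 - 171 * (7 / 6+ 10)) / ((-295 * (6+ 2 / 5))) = 5337 / 3776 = 1.41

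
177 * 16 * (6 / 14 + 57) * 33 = 37569312 / 7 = 5367044.57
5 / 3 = 1.67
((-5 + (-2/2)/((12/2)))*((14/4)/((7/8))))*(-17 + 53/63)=63116/189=333.95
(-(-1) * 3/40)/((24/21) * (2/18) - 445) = -189/1121080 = -0.00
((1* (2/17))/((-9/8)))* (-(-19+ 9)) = -160/153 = -1.05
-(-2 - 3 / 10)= 23 / 10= 2.30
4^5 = 1024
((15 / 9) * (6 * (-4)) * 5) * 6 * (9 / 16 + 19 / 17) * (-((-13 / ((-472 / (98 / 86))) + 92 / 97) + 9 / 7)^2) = 10348.49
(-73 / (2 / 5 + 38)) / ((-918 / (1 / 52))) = 365 / 9165312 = 0.00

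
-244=-244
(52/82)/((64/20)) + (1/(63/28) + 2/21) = 15247/20664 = 0.74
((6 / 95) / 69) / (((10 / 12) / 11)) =132 / 10925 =0.01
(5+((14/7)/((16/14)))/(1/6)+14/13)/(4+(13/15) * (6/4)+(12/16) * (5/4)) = 17240/6487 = 2.66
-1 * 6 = -6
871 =871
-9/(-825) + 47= 12928/275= 47.01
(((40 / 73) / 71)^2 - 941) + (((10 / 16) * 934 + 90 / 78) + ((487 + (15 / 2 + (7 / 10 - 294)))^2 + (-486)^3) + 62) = -4007398291755603717 / 34922535700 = -114751068.66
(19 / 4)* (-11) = -52.25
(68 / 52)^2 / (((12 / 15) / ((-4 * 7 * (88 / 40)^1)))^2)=1713481 / 169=10138.94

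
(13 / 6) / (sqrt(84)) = 13* sqrt(21) / 252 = 0.24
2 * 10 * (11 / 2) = 110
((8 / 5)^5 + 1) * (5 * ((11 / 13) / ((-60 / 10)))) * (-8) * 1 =121484 / 1875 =64.79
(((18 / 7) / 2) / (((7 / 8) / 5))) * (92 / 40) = 828 / 49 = 16.90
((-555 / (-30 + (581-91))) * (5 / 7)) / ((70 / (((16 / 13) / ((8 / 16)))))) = -0.03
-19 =-19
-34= -34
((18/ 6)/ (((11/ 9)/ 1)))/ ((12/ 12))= 27/ 11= 2.45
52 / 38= 26 / 19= 1.37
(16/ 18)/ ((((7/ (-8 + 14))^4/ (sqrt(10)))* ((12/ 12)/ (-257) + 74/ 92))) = 13618944* sqrt(10)/ 22720663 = 1.90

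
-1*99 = -99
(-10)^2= 100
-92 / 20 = -4.60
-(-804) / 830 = 402 / 415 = 0.97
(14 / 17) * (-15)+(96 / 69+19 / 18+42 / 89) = -5909395 / 626382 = -9.43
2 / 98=1 / 49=0.02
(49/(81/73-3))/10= -2.59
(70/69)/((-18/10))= -350/621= -0.56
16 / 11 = 1.45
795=795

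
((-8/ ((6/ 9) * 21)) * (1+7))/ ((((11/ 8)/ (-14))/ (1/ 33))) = 1.41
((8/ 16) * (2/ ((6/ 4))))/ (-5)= -2/ 15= -0.13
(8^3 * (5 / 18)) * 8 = 10240 / 9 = 1137.78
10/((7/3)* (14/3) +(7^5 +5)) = 45/75703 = 0.00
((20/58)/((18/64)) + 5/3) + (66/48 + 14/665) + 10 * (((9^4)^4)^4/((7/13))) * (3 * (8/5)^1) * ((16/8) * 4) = 8408085916010143884604600000000000000000000000000000000000000000.00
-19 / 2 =-9.50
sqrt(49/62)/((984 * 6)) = 7 * sqrt(62)/366048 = 0.00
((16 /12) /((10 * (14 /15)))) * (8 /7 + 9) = 71 /49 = 1.45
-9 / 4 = -2.25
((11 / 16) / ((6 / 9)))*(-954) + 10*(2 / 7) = -109867 / 112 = -980.96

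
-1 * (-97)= 97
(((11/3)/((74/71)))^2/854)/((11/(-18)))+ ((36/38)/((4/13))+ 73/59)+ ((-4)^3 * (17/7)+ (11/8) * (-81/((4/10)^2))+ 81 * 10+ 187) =3140597798591/20969443936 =149.77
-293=-293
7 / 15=0.47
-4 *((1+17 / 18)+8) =-358 / 9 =-39.78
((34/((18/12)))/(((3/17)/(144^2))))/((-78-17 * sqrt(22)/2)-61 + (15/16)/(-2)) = -126793187328/6096907 + 7727480832 * sqrt(22)/6096907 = -14851.48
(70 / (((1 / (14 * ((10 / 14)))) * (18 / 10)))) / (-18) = -1750 / 81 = -21.60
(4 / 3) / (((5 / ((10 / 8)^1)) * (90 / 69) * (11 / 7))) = 161 / 990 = 0.16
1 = 1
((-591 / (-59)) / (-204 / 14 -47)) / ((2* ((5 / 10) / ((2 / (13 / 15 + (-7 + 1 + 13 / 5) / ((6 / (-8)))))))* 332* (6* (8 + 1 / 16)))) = -0.00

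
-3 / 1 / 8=-3 / 8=-0.38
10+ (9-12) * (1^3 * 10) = -20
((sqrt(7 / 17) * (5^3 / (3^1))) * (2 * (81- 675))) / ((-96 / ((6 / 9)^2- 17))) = -204875 * sqrt(119) / 408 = -5477.75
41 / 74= 0.55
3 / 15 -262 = -1309 / 5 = -261.80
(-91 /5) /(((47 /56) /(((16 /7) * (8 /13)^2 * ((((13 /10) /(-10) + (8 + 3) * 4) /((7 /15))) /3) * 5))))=-8984576 /3055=-2940.94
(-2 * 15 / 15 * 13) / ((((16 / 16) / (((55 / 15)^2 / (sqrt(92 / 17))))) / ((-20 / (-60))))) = -1573 * sqrt(391) / 621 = -50.09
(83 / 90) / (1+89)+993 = 993.01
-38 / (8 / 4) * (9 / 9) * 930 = -17670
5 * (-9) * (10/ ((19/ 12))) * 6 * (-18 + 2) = 518400/ 19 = 27284.21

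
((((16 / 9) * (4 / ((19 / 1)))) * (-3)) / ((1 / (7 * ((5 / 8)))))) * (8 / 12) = -560 / 171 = -3.27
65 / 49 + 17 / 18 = 2003 / 882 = 2.27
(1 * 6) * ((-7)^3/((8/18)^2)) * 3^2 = -750141/8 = -93767.62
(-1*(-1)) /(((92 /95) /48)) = 1140 /23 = 49.57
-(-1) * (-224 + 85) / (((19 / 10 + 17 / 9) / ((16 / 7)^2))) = -191.67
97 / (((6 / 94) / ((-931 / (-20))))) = 4244429 / 60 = 70740.48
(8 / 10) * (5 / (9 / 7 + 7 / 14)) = 56 / 25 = 2.24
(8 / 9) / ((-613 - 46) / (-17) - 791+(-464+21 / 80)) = -10880 / 14883507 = -0.00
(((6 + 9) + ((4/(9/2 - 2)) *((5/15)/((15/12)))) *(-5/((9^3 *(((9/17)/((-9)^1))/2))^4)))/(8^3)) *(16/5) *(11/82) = 699012632400203/55582132779460800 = 0.01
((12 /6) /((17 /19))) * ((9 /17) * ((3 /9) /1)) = 114 /289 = 0.39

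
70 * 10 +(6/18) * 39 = 713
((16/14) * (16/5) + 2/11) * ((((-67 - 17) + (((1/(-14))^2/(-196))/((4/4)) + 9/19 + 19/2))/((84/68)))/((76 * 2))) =-1.51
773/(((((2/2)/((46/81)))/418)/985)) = 14640295340/81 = 180744386.91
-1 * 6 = -6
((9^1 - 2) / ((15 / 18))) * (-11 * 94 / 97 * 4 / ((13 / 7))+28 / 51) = -20177416 / 107185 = -188.25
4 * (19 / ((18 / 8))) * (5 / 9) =1520 / 81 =18.77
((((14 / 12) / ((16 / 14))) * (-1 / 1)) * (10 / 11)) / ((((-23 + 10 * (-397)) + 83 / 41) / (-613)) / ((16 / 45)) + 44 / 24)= -6157585 / 133659647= -0.05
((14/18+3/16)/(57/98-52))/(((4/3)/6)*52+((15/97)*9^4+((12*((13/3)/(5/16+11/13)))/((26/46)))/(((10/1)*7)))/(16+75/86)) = -8086025636395/30907543817891408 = -0.00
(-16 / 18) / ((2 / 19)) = -76 / 9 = -8.44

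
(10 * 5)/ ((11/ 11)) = 50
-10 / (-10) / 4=1 / 4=0.25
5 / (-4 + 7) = 1.67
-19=-19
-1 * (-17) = 17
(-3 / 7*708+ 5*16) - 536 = -5316 / 7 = -759.43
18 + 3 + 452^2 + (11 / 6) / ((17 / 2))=10420586 / 51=204325.22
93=93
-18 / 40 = -9 / 20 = -0.45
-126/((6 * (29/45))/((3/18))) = -315/58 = -5.43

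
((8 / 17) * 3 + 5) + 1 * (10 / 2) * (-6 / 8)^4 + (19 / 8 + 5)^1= 66885 / 4352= 15.37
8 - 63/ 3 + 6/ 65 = -839/ 65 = -12.91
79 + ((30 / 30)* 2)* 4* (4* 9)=367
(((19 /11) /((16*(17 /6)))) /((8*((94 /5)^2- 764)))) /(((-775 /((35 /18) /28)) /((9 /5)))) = 57 /30464208896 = 0.00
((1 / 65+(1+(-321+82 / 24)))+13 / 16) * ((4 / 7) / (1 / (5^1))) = -985157 / 1092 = -902.16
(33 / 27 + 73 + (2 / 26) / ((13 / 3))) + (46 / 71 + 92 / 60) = 41264006 / 539955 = 76.42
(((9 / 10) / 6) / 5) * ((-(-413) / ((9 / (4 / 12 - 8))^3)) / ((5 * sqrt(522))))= -5024971 * sqrt(58) / 570807000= -0.07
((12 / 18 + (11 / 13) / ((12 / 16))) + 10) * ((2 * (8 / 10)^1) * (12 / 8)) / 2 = 184 / 13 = 14.15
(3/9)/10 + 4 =121/30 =4.03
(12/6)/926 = 1/463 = 0.00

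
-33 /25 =-1.32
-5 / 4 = -1.25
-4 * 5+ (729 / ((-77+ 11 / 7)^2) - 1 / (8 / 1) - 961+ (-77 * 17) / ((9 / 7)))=-557319319 / 278784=-1999.11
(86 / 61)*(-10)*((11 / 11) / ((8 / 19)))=-4085 / 122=-33.48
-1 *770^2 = -592900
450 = 450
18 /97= 0.19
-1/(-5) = 1/5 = 0.20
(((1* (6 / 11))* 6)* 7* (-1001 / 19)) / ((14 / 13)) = -21294 / 19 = -1120.74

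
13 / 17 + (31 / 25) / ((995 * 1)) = 323902 / 422875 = 0.77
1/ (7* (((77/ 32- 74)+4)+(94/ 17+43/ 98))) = -3808/ 1642691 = -0.00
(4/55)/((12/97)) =97/165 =0.59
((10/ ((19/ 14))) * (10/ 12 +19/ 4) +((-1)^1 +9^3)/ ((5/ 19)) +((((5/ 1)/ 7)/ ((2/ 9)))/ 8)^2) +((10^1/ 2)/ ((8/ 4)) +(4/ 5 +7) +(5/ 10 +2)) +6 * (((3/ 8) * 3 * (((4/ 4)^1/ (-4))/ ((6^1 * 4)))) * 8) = 10081395733/ 3575040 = 2819.94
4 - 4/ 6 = 3.33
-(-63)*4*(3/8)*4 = 378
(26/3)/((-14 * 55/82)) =-1066/1155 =-0.92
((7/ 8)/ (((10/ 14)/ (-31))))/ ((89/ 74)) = -56203/ 1780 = -31.57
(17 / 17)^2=1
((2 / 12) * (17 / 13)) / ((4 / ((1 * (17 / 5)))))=289 / 1560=0.19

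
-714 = -714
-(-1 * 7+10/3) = 11/3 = 3.67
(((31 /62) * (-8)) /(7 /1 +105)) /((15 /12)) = -0.03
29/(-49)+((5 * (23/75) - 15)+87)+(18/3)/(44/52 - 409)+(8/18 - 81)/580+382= 1520255921/3342780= 454.79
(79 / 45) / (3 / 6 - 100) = -158 / 8955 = -0.02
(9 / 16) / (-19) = -9 / 304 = -0.03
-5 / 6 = -0.83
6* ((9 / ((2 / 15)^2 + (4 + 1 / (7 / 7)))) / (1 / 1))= 12150 / 1129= 10.76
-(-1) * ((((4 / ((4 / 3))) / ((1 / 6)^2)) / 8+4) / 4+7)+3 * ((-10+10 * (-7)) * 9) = -17189 / 8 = -2148.62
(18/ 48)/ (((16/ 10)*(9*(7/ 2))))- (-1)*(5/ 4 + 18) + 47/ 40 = 68653/ 3360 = 20.43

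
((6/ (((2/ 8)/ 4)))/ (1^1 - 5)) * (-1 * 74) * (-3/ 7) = -5328/ 7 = -761.14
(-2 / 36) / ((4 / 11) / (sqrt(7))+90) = -4235 / 6860684+11 * sqrt(7) / 30873078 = -0.00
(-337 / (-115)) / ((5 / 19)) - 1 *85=-42472 / 575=-73.86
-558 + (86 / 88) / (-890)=-21851323 / 39160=-558.00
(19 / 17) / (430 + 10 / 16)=152 / 58565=0.00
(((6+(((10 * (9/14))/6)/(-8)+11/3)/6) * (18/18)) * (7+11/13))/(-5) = -225811/21840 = -10.34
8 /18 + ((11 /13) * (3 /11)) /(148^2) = 1139035 /2562768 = 0.44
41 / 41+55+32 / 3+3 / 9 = 67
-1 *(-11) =11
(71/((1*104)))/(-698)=-71/72592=-0.00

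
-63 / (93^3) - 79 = -7060474 / 89373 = -79.00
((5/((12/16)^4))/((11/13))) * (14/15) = 17.43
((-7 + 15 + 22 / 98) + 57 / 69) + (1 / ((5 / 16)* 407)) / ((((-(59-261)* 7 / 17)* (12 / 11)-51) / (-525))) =924090760 / 103288423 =8.95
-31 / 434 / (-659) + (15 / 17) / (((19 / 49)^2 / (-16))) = -5316384103 / 56619962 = -93.90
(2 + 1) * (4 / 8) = 3 / 2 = 1.50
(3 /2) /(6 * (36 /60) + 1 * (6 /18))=45 /118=0.38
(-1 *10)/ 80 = -1/ 8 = -0.12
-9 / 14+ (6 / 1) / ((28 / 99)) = 144 / 7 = 20.57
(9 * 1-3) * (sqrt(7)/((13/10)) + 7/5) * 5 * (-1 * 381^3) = -16591902300 * sqrt(7)/13-2322866322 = -5699639188.41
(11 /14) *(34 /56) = 187 /392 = 0.48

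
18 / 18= 1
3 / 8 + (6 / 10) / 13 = 219 / 520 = 0.42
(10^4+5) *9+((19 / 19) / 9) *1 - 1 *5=810361 / 9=90040.11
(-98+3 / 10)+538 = 440.30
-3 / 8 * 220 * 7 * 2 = -1155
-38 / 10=-19 / 5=-3.80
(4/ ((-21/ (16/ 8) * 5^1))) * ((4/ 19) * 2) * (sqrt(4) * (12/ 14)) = -256/ 4655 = -0.05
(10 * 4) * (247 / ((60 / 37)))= 18278 / 3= 6092.67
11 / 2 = 5.50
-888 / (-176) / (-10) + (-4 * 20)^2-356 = 1329569 / 220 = 6043.50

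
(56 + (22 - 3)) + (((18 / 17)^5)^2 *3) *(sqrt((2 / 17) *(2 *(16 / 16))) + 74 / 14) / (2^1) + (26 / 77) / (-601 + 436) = 10711401679872 *sqrt(17) / 34271896307633 + 2280599861954831281 / 25613202505204545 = 90.33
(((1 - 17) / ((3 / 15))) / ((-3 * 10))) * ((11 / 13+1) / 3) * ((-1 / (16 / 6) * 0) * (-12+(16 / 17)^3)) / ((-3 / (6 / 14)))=0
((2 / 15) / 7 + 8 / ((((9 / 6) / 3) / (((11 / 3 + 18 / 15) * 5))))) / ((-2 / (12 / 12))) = -20441 / 105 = -194.68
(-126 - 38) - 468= -632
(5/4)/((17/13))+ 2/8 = 41/34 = 1.21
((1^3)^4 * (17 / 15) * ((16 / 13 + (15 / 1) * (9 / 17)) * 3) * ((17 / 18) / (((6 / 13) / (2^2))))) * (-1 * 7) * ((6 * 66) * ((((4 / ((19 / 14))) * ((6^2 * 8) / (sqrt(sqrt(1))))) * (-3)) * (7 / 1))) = 1198207245312 / 95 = 12612707845.39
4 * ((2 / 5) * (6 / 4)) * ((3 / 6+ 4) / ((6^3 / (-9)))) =-9 / 20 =-0.45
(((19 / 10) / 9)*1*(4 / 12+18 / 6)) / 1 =19 / 27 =0.70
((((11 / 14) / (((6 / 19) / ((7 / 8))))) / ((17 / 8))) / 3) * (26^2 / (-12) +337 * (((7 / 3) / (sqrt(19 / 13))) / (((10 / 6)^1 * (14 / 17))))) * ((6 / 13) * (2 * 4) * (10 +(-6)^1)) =-43472 / 153 +29656 * sqrt(247) / 195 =2106.03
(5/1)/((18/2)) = 5/9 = 0.56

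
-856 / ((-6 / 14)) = 5992 / 3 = 1997.33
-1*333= -333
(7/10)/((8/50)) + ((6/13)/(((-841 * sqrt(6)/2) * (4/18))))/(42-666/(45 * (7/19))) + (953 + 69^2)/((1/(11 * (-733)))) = -368575821/8-315 * sqrt(6)/699712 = -46071977.63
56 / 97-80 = -7704 / 97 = -79.42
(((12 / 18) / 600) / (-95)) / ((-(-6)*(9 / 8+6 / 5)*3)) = -1 / 3578175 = -0.00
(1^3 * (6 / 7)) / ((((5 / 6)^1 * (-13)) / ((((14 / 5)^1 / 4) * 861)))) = -15498 / 325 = -47.69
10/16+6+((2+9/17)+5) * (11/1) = 12165/136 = 89.45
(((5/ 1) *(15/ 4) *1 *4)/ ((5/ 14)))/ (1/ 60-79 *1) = -2.66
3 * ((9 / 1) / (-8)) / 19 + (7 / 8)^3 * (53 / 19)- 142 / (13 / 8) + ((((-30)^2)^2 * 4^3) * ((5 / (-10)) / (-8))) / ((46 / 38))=7784874585665 / 2908672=2676436.05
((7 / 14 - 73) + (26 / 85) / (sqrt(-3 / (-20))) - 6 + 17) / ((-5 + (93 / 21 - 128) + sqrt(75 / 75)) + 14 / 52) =0.48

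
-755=-755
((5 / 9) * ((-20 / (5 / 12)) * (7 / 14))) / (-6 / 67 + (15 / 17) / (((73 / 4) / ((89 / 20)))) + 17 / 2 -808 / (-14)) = -46562320 / 231670413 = -0.20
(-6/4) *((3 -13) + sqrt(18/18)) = 27/2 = 13.50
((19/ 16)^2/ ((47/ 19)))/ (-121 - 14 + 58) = -6859/ 926464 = -0.01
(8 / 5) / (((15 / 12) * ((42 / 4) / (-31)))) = -1984 / 525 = -3.78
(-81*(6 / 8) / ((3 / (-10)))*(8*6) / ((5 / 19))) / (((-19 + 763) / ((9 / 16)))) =13851 / 496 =27.93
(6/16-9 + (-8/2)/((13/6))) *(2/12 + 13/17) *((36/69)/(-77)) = 9405/142324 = 0.07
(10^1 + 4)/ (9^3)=14/ 729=0.02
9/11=0.82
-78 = -78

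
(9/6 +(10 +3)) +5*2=24.50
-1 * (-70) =70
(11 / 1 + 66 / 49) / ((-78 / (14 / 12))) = -605 / 3276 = -0.18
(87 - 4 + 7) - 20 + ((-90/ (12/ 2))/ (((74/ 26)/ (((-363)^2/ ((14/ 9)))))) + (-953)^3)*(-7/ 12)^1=448572322441/ 888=505149011.76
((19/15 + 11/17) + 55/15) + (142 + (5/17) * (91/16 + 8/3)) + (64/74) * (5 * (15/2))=540111/2960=182.47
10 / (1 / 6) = 60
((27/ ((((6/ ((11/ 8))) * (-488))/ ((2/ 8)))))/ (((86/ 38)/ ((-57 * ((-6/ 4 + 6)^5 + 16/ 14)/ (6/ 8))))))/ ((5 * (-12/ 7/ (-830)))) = 408958005621/ 21487616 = 19032.27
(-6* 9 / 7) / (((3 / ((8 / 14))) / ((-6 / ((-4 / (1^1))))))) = -108 / 49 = -2.20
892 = 892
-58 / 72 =-29 / 36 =-0.81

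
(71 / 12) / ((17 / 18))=213 / 34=6.26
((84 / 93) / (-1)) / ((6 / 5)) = -70 / 93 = -0.75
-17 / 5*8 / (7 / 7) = -136 / 5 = -27.20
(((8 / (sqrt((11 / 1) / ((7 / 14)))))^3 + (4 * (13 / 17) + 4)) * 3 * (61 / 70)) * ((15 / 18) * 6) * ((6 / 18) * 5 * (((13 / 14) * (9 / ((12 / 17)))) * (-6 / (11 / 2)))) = -1070550 / 539 - 19412640 * sqrt(22) / 65219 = -3382.30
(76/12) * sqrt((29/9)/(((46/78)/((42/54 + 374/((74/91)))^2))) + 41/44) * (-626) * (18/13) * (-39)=11894 * sqrt(296315803949629827)/28083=230548256.24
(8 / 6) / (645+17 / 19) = 19 / 9204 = 0.00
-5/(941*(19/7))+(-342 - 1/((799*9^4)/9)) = -342.00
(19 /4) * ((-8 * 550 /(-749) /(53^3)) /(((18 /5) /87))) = 1515250 /334526619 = 0.00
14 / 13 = 1.08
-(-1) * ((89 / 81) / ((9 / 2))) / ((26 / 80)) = 7120 / 9477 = 0.75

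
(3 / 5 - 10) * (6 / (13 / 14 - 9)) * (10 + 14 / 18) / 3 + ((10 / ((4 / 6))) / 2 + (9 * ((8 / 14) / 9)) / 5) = 2329189 / 71190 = 32.72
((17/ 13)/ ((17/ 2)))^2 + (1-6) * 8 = -6756/ 169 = -39.98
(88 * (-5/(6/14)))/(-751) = 1.37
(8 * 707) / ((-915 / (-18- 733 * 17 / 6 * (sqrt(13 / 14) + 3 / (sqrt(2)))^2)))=5034244 * sqrt(91) / 915 + 191606696 / 2745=122286.91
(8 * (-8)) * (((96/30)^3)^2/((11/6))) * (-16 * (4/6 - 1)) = -34359738368/171875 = -199911.21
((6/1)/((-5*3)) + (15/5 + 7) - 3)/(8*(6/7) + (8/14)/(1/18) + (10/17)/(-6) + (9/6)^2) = 47124/137765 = 0.34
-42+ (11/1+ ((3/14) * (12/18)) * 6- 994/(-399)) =-11033/399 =-27.65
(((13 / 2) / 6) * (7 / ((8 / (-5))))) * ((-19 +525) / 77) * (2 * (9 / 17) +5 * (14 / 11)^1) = -231.18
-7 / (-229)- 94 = -21519 / 229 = -93.97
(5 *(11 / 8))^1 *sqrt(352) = 55 *sqrt(22) / 2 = 128.99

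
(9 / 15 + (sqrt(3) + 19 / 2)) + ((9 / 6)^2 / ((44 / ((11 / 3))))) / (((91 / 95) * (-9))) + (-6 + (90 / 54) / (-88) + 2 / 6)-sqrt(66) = -sqrt(66) + sqrt(3) + 351763 / 80080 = -2.00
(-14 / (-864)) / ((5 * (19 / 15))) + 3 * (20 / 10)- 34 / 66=165149 / 30096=5.49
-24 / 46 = -12 / 23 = -0.52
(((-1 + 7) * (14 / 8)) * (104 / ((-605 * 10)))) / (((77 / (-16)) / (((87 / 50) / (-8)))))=-6786 / 831875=-0.01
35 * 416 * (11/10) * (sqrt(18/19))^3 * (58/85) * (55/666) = 832.20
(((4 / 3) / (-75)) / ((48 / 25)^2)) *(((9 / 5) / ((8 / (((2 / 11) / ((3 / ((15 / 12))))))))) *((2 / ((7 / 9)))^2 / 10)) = -15 / 275968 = -0.00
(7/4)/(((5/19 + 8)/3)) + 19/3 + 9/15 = 71297/9420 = 7.57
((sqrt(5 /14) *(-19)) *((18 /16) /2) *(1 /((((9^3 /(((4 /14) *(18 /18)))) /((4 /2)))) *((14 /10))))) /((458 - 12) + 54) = -19 *sqrt(70) /22226400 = -0.00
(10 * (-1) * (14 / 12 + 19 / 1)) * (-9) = 1815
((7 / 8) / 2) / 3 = 7 / 48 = 0.15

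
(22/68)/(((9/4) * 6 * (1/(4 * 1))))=44/459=0.10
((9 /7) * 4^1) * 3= 108 /7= 15.43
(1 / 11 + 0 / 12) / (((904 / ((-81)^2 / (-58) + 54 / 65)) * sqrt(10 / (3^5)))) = -3809997 * sqrt(30) / 374888800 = -0.06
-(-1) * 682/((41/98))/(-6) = -33418/123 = -271.69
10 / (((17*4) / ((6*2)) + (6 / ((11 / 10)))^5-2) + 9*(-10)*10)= 4831530 / 1899733861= 0.00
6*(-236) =-1416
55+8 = 63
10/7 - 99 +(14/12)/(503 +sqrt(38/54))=-9331230161/95637136 - 7 *sqrt(57)/13662448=-97.57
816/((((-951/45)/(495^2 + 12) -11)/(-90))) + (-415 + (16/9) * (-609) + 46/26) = 4084304224660/788412729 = 5180.41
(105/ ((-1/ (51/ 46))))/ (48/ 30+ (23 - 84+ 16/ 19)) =1.99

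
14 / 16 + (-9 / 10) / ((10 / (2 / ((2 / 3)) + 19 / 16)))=797 / 1600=0.50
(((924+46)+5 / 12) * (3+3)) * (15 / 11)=174675 / 22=7939.77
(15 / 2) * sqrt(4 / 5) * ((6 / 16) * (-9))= -81 * sqrt(5) / 8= -22.64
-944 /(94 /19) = -8968 /47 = -190.81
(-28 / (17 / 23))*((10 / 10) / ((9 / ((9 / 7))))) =-92 / 17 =-5.41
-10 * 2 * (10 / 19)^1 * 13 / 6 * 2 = -2600 / 57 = -45.61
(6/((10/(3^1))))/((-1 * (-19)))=9/95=0.09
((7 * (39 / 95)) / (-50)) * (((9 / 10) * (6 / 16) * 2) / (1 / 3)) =-22113 / 190000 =-0.12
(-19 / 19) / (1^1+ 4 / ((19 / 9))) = -19 / 55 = -0.35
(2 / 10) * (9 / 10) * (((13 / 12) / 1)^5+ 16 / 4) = 1366621 / 1382400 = 0.99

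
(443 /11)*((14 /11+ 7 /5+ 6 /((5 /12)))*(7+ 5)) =4991724 /605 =8250.78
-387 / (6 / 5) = -645 / 2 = -322.50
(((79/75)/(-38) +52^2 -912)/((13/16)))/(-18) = -20428484/166725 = -122.53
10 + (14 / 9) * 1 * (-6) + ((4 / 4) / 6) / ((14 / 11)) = 67 / 84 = 0.80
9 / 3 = 3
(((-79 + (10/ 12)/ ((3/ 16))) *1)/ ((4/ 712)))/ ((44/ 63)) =-38003/ 2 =-19001.50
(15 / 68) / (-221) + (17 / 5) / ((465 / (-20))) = -0.15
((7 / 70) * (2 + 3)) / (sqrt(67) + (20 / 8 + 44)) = 93 / 8381 -2 * sqrt(67) / 8381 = 0.01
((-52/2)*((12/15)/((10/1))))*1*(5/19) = -0.55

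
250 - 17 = 233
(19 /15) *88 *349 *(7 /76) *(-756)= -13543992 /5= -2708798.40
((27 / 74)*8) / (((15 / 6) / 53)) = 11448 / 185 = 61.88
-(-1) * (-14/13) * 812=-11368/13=-874.46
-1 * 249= -249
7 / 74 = 0.09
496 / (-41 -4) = -496 / 45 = -11.02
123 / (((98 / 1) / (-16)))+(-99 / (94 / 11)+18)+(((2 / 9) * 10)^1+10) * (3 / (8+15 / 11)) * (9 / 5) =-3139791 / 474418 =-6.62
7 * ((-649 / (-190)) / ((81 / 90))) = 4543 / 171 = 26.57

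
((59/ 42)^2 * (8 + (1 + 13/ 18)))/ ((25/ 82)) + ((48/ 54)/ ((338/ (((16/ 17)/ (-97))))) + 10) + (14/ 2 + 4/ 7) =50879610085/ 632048508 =80.50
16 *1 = 16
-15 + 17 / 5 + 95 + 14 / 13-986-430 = -86549 / 65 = -1331.52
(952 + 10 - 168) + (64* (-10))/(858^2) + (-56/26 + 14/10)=729948277/920205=793.25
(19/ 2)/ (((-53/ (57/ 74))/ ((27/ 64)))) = -29241/ 502016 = -0.06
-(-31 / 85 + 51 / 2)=-4273 / 170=-25.14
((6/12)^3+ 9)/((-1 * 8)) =-73/64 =-1.14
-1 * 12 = -12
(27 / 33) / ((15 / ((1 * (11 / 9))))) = 1 / 15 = 0.07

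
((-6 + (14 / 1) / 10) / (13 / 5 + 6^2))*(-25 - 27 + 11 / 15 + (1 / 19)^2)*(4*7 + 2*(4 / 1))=76615944 / 348365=219.93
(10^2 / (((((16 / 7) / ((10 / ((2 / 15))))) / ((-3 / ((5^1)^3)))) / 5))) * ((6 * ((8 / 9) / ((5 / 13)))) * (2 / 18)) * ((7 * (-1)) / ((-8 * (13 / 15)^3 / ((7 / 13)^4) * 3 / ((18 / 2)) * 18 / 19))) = -217.08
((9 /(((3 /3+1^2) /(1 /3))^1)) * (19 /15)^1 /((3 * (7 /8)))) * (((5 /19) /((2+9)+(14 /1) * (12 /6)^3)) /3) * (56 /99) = 32 /109593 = 0.00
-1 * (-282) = 282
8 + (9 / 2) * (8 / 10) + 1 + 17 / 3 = 274 / 15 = 18.27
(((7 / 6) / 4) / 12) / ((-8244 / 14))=-49 / 1187136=-0.00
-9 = -9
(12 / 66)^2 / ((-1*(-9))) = 4 / 1089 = 0.00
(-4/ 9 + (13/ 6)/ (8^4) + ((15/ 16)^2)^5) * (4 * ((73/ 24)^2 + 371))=174572013642344825/ 1424967069597696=122.51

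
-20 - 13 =-33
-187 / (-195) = 187 / 195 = 0.96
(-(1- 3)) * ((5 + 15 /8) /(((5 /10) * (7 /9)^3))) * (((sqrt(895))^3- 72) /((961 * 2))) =-721710 /329623 + 35885025 * sqrt(895) /1318492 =812.04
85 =85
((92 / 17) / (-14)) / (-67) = 0.01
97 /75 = 1.29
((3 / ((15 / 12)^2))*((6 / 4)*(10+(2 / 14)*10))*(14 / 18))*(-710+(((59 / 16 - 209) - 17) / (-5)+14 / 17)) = -7232088 / 425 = -17016.68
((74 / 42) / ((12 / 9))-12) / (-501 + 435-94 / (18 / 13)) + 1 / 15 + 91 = 9225841 / 101220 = 91.15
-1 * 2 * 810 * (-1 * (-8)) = -12960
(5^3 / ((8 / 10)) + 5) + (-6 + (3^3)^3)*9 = 709017 / 4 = 177254.25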